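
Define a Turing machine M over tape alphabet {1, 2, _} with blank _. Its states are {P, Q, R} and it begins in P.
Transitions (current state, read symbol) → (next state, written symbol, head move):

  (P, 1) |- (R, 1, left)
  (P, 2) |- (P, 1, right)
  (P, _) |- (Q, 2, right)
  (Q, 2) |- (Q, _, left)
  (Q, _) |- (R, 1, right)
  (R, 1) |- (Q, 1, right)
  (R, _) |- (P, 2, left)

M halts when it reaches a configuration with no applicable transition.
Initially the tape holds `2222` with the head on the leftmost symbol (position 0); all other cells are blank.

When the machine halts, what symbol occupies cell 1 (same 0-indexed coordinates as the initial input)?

P | [2]222___   read 2 → write 1, move right, go to P
P | 1[2]22___   read 2 → write 1, move right, go to P
P | 11[2]2___   read 2 → write 1, move right, go to P
P | 111[2]___   read 2 → write 1, move right, go to P
P | 1111[_]__   read _ → write 2, move right, go to Q
Q | 11112[_]_   read _ → write 1, move right, go to R
R | 111121[_]   read _ → write 2, move left, go to P
P | 11112[1]2   read 1 → write 1, move left, go to R
R | 1111[2]12
Cell 1 holds 1 when M halts.

1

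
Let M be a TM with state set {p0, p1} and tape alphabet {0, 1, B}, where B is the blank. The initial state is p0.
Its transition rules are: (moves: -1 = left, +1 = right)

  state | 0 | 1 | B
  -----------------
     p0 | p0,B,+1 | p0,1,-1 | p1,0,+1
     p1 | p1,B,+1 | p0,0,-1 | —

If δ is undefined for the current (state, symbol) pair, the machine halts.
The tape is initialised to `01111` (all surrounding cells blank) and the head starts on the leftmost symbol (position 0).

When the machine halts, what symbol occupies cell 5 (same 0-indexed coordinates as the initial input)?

state=p0 head=0 tape=[0]1111BB   (p0,0)→(p0,B,+1)
state=p0 head=1 tape=B[1]111BB   (p0,1)→(p0,1,-1)
state=p0 head=0 tape=[B]1111BB   (p0,B)→(p1,0,+1)
state=p1 head=1 tape=0[1]111BB   (p1,1)→(p0,0,-1)
state=p0 head=0 tape=[0]0111BB   (p0,0)→(p0,B,+1)
state=p0 head=1 tape=B[0]111BB   (p0,0)→(p0,B,+1)
state=p0 head=2 tape=BB[1]11BB   (p0,1)→(p0,1,-1)
state=p0 head=1 tape=B[B]111BB   (p0,B)→(p1,0,+1)
state=p1 head=2 tape=B0[1]11BB   (p1,1)→(p0,0,-1)
state=p0 head=1 tape=B[0]011BB   (p0,0)→(p0,B,+1)
state=p0 head=2 tape=BB[0]11BB   (p0,0)→(p0,B,+1)
state=p0 head=3 tape=BBB[1]1BB   (p0,1)→(p0,1,-1)
state=p0 head=2 tape=BB[B]11BB   (p0,B)→(p1,0,+1)
state=p1 head=3 tape=BB0[1]1BB   (p1,1)→(p0,0,-1)
state=p0 head=2 tape=BB[0]01BB   (p0,0)→(p0,B,+1)
state=p0 head=3 tape=BBB[0]1BB   (p0,0)→(p0,B,+1)
state=p0 head=4 tape=BBBB[1]BB   (p0,1)→(p0,1,-1)
state=p0 head=3 tape=BBB[B]1BB   (p0,B)→(p1,0,+1)
state=p1 head=4 tape=BBB0[1]BB   (p1,1)→(p0,0,-1)
state=p0 head=3 tape=BBB[0]0BB   (p0,0)→(p0,B,+1)
state=p0 head=4 tape=BBBB[0]BB   (p0,0)→(p0,B,+1)
state=p0 head=5 tape=BBBBB[B]B   (p0,B)→(p1,0,+1)
state=p1 head=6 tape=BBBBB0[B]
Cell 5 holds 0 when M halts.

0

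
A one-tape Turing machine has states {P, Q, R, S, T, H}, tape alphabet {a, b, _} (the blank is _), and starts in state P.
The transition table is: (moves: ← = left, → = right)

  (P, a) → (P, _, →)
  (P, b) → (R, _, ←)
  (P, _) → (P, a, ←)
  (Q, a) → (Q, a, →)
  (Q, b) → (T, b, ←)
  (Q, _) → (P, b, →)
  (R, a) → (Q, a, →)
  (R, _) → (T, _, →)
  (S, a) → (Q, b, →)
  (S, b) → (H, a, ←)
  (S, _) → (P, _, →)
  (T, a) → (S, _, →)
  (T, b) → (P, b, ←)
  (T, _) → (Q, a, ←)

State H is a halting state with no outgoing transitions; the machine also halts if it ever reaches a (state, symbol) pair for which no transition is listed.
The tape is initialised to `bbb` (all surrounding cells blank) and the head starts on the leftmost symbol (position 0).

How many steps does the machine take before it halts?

18

P | _[b]bb_   read b → write _, move ←, go to R
R | [_]_bb_   read _ → write _, move →, go to T
T | _[_]bb_   read _ → write a, move ←, go to Q
Q | [_]abb_   read _ → write b, move →, go to P
P | b[a]bb_   read a → write _, move →, go to P
P | b_[b]b_   read b → write _, move ←, go to R
R | b[_]_b_   read _ → write _, move →, go to T
T | b_[_]b_   read _ → write a, move ←, go to Q
Q | b[_]ab_   read _ → write b, move →, go to P
P | bb[a]b_   read a → write _, move →, go to P
P | bb_[b]_   read b → write _, move ←, go to R
R | bb[_]__   read _ → write _, move →, go to T
T | bb_[_]_   read _ → write a, move ←, go to Q
Q | bb[_]a_   read _ → write b, move →, go to P
P | bbb[a]_   read a → write _, move →, go to P
P | bbb_[_]   read _ → write a, move ←, go to P
P | bbb[_]a   read _ → write a, move ←, go to P
P | bb[b]aa   read b → write _, move ←, go to R
R | b[b]_aa
M halts after 18 transitions.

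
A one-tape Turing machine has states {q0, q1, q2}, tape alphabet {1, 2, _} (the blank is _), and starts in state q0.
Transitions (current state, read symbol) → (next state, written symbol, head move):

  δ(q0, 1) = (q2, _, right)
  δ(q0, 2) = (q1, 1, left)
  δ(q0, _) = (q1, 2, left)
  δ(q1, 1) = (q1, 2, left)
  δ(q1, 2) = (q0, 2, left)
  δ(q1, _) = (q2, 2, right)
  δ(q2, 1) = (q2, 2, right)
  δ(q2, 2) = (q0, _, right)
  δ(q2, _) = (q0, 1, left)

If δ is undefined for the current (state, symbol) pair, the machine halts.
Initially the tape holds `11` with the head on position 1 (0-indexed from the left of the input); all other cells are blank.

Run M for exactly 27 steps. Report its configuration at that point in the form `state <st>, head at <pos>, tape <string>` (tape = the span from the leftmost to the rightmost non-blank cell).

state q1, head at 2, tape 2222__11

q0 | ___1[1]___   read 1 → write _, move right, go to q2
q2 | ___1_[_]__   read _ → write 1, move left, go to q0
q0 | ___1[_]1__   read _ → write 2, move left, go to q1
q1 | ___[1]21__   read 1 → write 2, move left, go to q1
q1 | __[_]221__   read _ → write 2, move right, go to q2
q2 | __2[2]21__   read 2 → write _, move right, go to q0
q0 | __2_[2]1__   read 2 → write 1, move left, go to q1
q1 | __2[_]11__   read _ → write 2, move right, go to q2
q2 | __22[1]1__   read 1 → write 2, move right, go to q2
q2 | __222[1]__   read 1 → write 2, move right, go to q2
q2 | __2222[_]_   read _ → write 1, move left, go to q0
q0 | __222[2]1_   read 2 → write 1, move left, go to q1
q1 | __22[2]11_   read 2 → write 2, move left, go to q0
q0 | __2[2]211_   read 2 → write 1, move left, go to q1
q1 | __[2]1211_   read 2 → write 2, move left, go to q0
q0 | _[_]21211_   read _ → write 2, move left, go to q1
q1 | [_]221211_   read _ → write 2, move right, go to q2
q2 | 2[2]21211_   read 2 → write _, move right, go to q0
q0 | 2_[2]1211_   read 2 → write 1, move left, go to q1
q1 | 2[_]11211_   read _ → write 2, move right, go to q2
q2 | 22[1]1211_   read 1 → write 2, move right, go to q2
q2 | 222[1]211_   read 1 → write 2, move right, go to q2
q2 | 2222[2]11_   read 2 → write _, move right, go to q0
q0 | 2222_[1]1_   read 1 → write _, move right, go to q2
q2 | 2222__[1]_   read 1 → write 2, move right, go to q2
q2 | 2222__2[_]   read _ → write 1, move left, go to q0
q0 | 2222__[2]1   read 2 → write 1, move left, go to q1
q1 | 2222_[_]11
After 27 steps: state q1, head at 2, tape 2222__11.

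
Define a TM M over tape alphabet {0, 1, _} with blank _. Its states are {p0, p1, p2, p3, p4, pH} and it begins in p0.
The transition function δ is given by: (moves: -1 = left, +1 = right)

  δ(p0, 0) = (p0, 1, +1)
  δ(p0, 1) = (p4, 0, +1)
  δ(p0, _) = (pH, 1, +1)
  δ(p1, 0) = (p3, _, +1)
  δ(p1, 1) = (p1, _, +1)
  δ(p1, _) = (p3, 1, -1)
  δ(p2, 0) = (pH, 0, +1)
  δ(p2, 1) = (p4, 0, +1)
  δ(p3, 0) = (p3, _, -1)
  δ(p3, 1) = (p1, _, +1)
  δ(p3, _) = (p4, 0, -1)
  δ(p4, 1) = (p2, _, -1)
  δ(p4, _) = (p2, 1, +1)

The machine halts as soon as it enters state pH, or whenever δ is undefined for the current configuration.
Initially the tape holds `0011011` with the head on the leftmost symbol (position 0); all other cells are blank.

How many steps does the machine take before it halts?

5

state=p0 head=0 tape=[0]011011   (p0,0)→(p0,1,+1)
state=p0 head=1 tape=1[0]11011   (p0,0)→(p0,1,+1)
state=p0 head=2 tape=11[1]1011   (p0,1)→(p4,0,+1)
state=p4 head=3 tape=110[1]011   (p4,1)→(p2,_,-1)
state=p2 head=2 tape=11[0]_011   (p2,0)→(pH,0,+1)
state=pH head=3 tape=110[_]011
M halts after 5 transitions.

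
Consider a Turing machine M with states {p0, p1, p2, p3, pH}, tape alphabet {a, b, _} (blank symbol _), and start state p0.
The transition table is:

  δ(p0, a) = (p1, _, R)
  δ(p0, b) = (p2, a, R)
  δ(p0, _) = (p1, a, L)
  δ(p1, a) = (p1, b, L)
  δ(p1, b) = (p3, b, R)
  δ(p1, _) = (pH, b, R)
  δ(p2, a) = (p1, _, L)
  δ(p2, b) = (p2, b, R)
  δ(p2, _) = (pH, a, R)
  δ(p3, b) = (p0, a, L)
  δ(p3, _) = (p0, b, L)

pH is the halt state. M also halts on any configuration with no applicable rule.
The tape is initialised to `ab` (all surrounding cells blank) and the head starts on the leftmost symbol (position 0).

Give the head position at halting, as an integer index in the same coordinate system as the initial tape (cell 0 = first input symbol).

state=p0 head=0 tape=[a]b___   (p0,a)→(p1,_,R)
state=p1 head=1 tape=_[b]___   (p1,b)→(p3,b,R)
state=p3 head=2 tape=_b[_]__   (p3,_)→(p0,b,L)
state=p0 head=1 tape=_[b]b__   (p0,b)→(p2,a,R)
state=p2 head=2 tape=_a[b]__   (p2,b)→(p2,b,R)
state=p2 head=3 tape=_ab[_]_   (p2,_)→(pH,a,R)
state=pH head=4 tape=_aba[_]
At halt the head is at cell 4.

4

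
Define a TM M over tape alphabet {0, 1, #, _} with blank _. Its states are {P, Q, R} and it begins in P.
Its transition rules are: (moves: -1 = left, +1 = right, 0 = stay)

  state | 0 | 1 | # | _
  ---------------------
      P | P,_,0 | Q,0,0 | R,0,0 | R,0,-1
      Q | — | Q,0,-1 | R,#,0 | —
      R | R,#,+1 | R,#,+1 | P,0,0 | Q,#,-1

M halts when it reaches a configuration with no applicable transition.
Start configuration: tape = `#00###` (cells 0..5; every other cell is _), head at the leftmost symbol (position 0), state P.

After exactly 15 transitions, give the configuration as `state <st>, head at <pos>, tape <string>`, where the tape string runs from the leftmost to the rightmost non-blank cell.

P | [#]00###   read # → write 0, move 0, go to R
R | [0]00###   read 0 → write #, move +1, go to R
R | #[0]0###   read 0 → write #, move +1, go to R
R | ##[0]###   read 0 → write #, move +1, go to R
R | ###[#]##   read # → write 0, move 0, go to P
P | ###[0]##   read 0 → write _, move 0, go to P
P | ###[_]##   read _ → write 0, move -1, go to R
R | ##[#]0##   read # → write 0, move 0, go to P
P | ##[0]0##   read 0 → write _, move 0, go to P
P | ##[_]0##   read _ → write 0, move -1, go to R
R | #[#]00##   read # → write 0, move 0, go to P
P | #[0]00##   read 0 → write _, move 0, go to P
P | #[_]00##   read _ → write 0, move -1, go to R
R | [#]000##   read # → write 0, move 0, go to P
P | [0]000##   read 0 → write _, move 0, go to P
P | [_]000##
After 15 steps: state P, head at 0, tape 000##.

state P, head at 0, tape 000##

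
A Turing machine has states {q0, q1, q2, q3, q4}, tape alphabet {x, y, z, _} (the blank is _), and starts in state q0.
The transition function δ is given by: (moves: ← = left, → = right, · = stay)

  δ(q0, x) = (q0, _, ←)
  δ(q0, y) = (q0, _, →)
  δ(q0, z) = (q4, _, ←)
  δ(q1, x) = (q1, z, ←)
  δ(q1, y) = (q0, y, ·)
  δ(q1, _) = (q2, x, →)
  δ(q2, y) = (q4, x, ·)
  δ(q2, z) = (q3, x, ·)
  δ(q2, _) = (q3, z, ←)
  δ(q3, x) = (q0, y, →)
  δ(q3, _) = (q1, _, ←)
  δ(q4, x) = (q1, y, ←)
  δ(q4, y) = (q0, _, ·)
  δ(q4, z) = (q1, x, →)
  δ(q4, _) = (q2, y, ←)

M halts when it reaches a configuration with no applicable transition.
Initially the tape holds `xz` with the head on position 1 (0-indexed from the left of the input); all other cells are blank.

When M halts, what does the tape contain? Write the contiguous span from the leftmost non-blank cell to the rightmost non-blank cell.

xy

state=q0 head=1 tape=__x[z]   (q0,z)→(q4,_,←)
state=q4 head=0 tape=__[x]_   (q4,x)→(q1,y,←)
state=q1 head=-1 tape=_[_]y_   (q1,_)→(q2,x,→)
state=q2 head=0 tape=_x[y]_   (q2,y)→(q4,x,·)
state=q4 head=0 tape=_x[x]_   (q4,x)→(q1,y,←)
state=q1 head=-1 tape=_[x]y_   (q1,x)→(q1,z,←)
state=q1 head=-2 tape=[_]zy_   (q1,_)→(q2,x,→)
state=q2 head=-1 tape=x[z]y_   (q2,z)→(q3,x,·)
state=q3 head=-1 tape=x[x]y_   (q3,x)→(q0,y,→)
state=q0 head=0 tape=xy[y]_   (q0,y)→(q0,_,→)
state=q0 head=1 tape=xy_[_]
The non-blank tape span at halt is xy.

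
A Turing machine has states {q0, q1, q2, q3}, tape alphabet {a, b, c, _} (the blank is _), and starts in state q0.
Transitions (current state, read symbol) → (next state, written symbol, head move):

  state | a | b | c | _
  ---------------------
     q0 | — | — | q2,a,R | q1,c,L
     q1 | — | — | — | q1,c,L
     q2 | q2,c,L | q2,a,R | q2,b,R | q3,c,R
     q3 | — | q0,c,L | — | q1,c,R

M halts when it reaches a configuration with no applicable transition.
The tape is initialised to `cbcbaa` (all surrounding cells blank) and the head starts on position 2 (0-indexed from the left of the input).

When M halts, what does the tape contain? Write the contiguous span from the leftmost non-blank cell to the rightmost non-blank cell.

q0 | cb[c]baa___   read c → write a, move R, go to q2
q2 | cba[b]aa___   read b → write a, move R, go to q2
q2 | cbaa[a]a___   read a → write c, move L, go to q2
q2 | cba[a]ca___   read a → write c, move L, go to q2
q2 | cb[a]cca___   read a → write c, move L, go to q2
q2 | c[b]ccca___   read b → write a, move R, go to q2
q2 | ca[c]cca___   read c → write b, move R, go to q2
q2 | cab[c]ca___   read c → write b, move R, go to q2
q2 | cabb[c]a___   read c → write b, move R, go to q2
q2 | cabbb[a]___   read a → write c, move L, go to q2
q2 | cabb[b]c___   read b → write a, move R, go to q2
q2 | cabba[c]___   read c → write b, move R, go to q2
q2 | cabbab[_]__   read _ → write c, move R, go to q3
q3 | cabbabc[_]_   read _ → write c, move R, go to q1
q1 | cabbabcc[_]   read _ → write c, move L, go to q1
q1 | cabbabc[c]c
The non-blank tape span at halt is cabbabccc.

cabbabccc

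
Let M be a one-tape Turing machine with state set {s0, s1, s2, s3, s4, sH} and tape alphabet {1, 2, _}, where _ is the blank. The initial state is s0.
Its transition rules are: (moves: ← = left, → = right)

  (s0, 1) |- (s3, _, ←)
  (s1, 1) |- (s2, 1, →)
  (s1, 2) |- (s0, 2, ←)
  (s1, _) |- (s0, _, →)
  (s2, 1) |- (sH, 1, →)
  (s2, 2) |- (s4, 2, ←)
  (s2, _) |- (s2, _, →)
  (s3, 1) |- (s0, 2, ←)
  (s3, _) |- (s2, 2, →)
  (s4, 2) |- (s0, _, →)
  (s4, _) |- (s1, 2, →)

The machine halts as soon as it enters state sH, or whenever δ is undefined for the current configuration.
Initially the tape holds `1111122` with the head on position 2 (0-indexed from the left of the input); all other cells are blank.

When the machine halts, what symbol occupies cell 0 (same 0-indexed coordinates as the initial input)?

state=s0 head=2 tape=_11[1]1122   (s0,1)→(s3,_,←)
state=s3 head=1 tape=_1[1]_1122   (s3,1)→(s0,2,←)
state=s0 head=0 tape=_[1]2_1122   (s0,1)→(s3,_,←)
state=s3 head=-1 tape=[_]_2_1122   (s3,_)→(s2,2,→)
state=s2 head=0 tape=2[_]2_1122   (s2,_)→(s2,_,→)
state=s2 head=1 tape=2_[2]_1122   (s2,2)→(s4,2,←)
state=s4 head=0 tape=2[_]2_1122   (s4,_)→(s1,2,→)
state=s1 head=1 tape=22[2]_1122   (s1,2)→(s0,2,←)
state=s0 head=0 tape=2[2]2_1122
Cell 0 holds 2 when M halts.

2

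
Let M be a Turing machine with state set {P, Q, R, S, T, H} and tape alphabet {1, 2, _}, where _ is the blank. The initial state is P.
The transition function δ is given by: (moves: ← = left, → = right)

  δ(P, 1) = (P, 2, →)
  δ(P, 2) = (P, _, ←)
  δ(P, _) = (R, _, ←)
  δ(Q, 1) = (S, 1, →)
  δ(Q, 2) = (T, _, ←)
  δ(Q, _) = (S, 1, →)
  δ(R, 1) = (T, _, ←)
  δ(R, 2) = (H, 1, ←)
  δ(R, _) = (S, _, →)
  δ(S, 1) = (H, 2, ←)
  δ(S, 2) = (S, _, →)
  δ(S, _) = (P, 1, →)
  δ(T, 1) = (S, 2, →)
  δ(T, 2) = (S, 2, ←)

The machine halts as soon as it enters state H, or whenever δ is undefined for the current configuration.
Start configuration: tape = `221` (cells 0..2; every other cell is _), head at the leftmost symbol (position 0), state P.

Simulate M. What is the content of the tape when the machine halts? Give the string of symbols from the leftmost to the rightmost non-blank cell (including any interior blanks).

21

P | __[2]21   read 2 → write _, move ←, go to P
P | _[_]_21   read _ → write _, move ←, go to R
R | [_]__21   read _ → write _, move →, go to S
S | _[_]_21   read _ → write 1, move →, go to P
P | _1[_]21   read _ → write _, move ←, go to R
R | _[1]_21   read 1 → write _, move ←, go to T
T | [_]__21
The non-blank tape span at halt is 21.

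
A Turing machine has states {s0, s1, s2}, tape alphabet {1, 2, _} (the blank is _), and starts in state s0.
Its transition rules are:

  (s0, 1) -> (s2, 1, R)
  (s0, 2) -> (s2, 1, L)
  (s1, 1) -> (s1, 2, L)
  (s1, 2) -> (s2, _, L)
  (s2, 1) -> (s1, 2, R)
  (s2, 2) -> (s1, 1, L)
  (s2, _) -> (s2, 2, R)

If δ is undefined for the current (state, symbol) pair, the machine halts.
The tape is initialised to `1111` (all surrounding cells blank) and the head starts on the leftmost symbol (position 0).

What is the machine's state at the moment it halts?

state=s0 head=0 tape=[1]111   (s0,1)→(s2,1,R)
state=s2 head=1 tape=1[1]11   (s2,1)→(s1,2,R)
state=s1 head=2 tape=12[1]1   (s1,1)→(s1,2,L)
state=s1 head=1 tape=1[2]21   (s1,2)→(s2,_,L)
state=s2 head=0 tape=[1]_21   (s2,1)→(s1,2,R)
state=s1 head=1 tape=2[_]21
No transition is defined for (s1, _); M halts in state s1.

s1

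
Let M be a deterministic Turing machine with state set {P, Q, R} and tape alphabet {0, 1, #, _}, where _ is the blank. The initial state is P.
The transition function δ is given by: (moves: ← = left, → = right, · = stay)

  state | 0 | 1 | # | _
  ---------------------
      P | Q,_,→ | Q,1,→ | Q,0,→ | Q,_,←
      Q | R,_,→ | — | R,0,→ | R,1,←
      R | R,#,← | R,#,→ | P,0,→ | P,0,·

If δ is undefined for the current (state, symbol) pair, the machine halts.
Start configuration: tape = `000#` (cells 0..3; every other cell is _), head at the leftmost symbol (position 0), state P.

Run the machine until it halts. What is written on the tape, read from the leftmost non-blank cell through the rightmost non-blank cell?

0__1

P | [0]00#__   read 0 → write _, move →, go to Q
Q | _[0]0#__   read 0 → write _, move →, go to R
R | __[0]#__   read 0 → write #, move ←, go to R
R | _[_]##__   read _ → write 0, move ·, go to P
P | _[0]##__   read 0 → write _, move →, go to Q
Q | __[#]#__   read # → write 0, move →, go to R
R | __0[#]__   read # → write 0, move →, go to P
P | __00[_]_   read _ → write _, move ←, go to Q
Q | __0[0]__   read 0 → write _, move →, go to R
R | __0_[_]_   read _ → write 0, move ·, go to P
P | __0_[0]_   read 0 → write _, move →, go to Q
Q | __0__[_]   read _ → write 1, move ←, go to R
R | __0_[_]1   read _ → write 0, move ·, go to P
P | __0_[0]1   read 0 → write _, move →, go to Q
Q | __0__[1]
The non-blank tape span at halt is 0__1.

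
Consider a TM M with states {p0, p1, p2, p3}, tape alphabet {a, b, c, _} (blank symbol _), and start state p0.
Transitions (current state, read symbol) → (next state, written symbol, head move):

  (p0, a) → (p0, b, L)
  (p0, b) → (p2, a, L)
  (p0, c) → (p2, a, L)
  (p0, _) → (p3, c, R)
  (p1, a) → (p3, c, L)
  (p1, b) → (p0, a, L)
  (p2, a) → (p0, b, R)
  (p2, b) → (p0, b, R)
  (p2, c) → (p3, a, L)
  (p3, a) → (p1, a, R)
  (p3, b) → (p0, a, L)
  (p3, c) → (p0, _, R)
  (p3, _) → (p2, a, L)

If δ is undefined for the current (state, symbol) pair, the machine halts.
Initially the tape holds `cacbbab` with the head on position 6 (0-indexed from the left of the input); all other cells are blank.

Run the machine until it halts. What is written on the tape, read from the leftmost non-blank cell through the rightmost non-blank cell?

p0 | cacbba[b]   read b → write a, move L, go to p2
p2 | cacbb[a]a   read a → write b, move R, go to p0
p0 | cacbbb[a]   read a → write b, move L, go to p0
p0 | cacbb[b]b   read b → write a, move L, go to p2
p2 | cacb[b]ab   read b → write b, move R, go to p0
p0 | cacbb[a]b   read a → write b, move L, go to p0
p0 | cacb[b]bb   read b → write a, move L, go to p2
p2 | cac[b]abb   read b → write b, move R, go to p0
p0 | cacb[a]bb   read a → write b, move L, go to p0
p0 | cac[b]bbb   read b → write a, move L, go to p2
p2 | ca[c]abbb   read c → write a, move L, go to p3
p3 | c[a]aabbb   read a → write a, move R, go to p1
p1 | ca[a]abbb   read a → write c, move L, go to p3
p3 | c[a]cabbb   read a → write a, move R, go to p1
p1 | ca[c]abbb
The non-blank tape span at halt is cacabbb.

cacabbb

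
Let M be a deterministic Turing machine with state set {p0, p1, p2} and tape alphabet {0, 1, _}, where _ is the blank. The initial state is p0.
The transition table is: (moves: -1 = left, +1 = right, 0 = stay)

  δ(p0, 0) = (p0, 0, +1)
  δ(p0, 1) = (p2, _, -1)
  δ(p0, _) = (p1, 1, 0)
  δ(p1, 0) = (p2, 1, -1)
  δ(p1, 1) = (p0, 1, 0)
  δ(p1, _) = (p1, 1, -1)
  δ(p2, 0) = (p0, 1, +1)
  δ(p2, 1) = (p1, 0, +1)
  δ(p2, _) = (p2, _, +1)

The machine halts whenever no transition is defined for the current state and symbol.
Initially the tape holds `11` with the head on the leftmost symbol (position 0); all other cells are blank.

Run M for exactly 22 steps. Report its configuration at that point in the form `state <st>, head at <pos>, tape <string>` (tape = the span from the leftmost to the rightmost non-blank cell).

state=p0 head=0 tape=_[1]1_   (p0,1)→(p2,_,-1)
state=p2 head=-1 tape=[_]_1_   (p2,_)→(p2,_,+1)
state=p2 head=0 tape=_[_]1_   (p2,_)→(p2,_,+1)
state=p2 head=1 tape=__[1]_   (p2,1)→(p1,0,+1)
state=p1 head=2 tape=__0[_]   (p1,_)→(p1,1,-1)
state=p1 head=1 tape=__[0]1   (p1,0)→(p2,1,-1)
state=p2 head=0 tape=_[_]11   (p2,_)→(p2,_,+1)
state=p2 head=1 tape=__[1]1   (p2,1)→(p1,0,+1)
state=p1 head=2 tape=__0[1]   (p1,1)→(p0,1,0)
state=p0 head=2 tape=__0[1]   (p0,1)→(p2,_,-1)
state=p2 head=1 tape=__[0]_   (p2,0)→(p0,1,+1)
state=p0 head=2 tape=__1[_]   (p0,_)→(p1,1,0)
state=p1 head=2 tape=__1[1]   (p1,1)→(p0,1,0)
state=p0 head=2 tape=__1[1]   (p0,1)→(p2,_,-1)
state=p2 head=1 tape=__[1]_   (p2,1)→(p1,0,+1)
state=p1 head=2 tape=__0[_]   (p1,_)→(p1,1,-1)
state=p1 head=1 tape=__[0]1   (p1,0)→(p2,1,-1)
state=p2 head=0 tape=_[_]11   (p2,_)→(p2,_,+1)
state=p2 head=1 tape=__[1]1   (p2,1)→(p1,0,+1)
state=p1 head=2 tape=__0[1]   (p1,1)→(p0,1,0)
state=p0 head=2 tape=__0[1]   (p0,1)→(p2,_,-1)
state=p2 head=1 tape=__[0]_   (p2,0)→(p0,1,+1)
state=p0 head=2 tape=__1[_]
After 22 steps: state p0, head at 2, tape 1.

state p0, head at 2, tape 1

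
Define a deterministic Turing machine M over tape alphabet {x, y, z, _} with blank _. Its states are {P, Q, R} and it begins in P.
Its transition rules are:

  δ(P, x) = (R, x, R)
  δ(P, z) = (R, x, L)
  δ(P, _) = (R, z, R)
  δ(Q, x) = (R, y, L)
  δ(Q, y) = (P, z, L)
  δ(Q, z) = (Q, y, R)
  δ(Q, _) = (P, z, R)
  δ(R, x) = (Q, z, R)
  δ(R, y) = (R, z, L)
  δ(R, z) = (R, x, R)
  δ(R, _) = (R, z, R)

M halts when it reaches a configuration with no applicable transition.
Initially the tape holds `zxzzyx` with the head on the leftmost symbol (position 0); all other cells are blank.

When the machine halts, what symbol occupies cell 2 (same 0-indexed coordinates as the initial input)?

state=P head=0 tape=_[z]xzzyx   (P,z)→(R,x,L)
state=R head=-1 tape=[_]xxzzyx   (R,_)→(R,z,R)
state=R head=0 tape=z[x]xzzyx   (R,x)→(Q,z,R)
state=Q head=1 tape=zz[x]zzyx   (Q,x)→(R,y,L)
state=R head=0 tape=z[z]yzzyx   (R,z)→(R,x,R)
state=R head=1 tape=zx[y]zzyx   (R,y)→(R,z,L)
state=R head=0 tape=z[x]zzzyx   (R,x)→(Q,z,R)
state=Q head=1 tape=zz[z]zzyx   (Q,z)→(Q,y,R)
state=Q head=2 tape=zzy[z]zyx   (Q,z)→(Q,y,R)
state=Q head=3 tape=zzyy[z]yx   (Q,z)→(Q,y,R)
state=Q head=4 tape=zzyyy[y]x   (Q,y)→(P,z,L)
state=P head=3 tape=zzyy[y]zx
Cell 2 holds y when M halts.

y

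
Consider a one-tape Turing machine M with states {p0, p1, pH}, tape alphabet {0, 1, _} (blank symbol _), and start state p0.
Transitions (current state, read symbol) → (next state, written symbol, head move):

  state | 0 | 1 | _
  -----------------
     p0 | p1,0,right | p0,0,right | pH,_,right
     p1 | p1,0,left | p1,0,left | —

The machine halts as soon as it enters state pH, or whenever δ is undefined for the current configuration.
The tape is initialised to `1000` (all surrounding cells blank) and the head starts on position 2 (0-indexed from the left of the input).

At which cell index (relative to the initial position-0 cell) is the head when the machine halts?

-1

state=p0 head=2 tape=_10[0]0   (p0,0)→(p1,0,right)
state=p1 head=3 tape=_100[0]   (p1,0)→(p1,0,left)
state=p1 head=2 tape=_10[0]0   (p1,0)→(p1,0,left)
state=p1 head=1 tape=_1[0]00   (p1,0)→(p1,0,left)
state=p1 head=0 tape=_[1]000   (p1,1)→(p1,0,left)
state=p1 head=-1 tape=[_]0000
At halt the head is at cell -1.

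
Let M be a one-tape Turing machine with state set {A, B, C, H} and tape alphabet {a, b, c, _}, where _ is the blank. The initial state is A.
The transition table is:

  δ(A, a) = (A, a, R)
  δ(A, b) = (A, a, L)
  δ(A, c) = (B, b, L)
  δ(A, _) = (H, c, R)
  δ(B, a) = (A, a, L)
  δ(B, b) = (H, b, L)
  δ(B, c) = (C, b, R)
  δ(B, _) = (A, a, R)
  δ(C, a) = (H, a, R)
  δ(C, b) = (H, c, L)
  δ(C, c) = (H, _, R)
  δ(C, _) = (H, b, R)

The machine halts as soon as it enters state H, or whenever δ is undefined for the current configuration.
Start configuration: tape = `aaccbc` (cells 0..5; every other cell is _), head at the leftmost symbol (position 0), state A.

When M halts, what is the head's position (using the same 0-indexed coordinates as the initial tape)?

7

state=A head=0 tape=[a]accbc__   (A,a)→(A,a,R)
state=A head=1 tape=a[a]ccbc__   (A,a)→(A,a,R)
state=A head=2 tape=aa[c]cbc__   (A,c)→(B,b,L)
state=B head=1 tape=a[a]bcbc__   (B,a)→(A,a,L)
state=A head=0 tape=[a]abcbc__   (A,a)→(A,a,R)
state=A head=1 tape=a[a]bcbc__   (A,a)→(A,a,R)
state=A head=2 tape=aa[b]cbc__   (A,b)→(A,a,L)
state=A head=1 tape=a[a]acbc__   (A,a)→(A,a,R)
state=A head=2 tape=aa[a]cbc__   (A,a)→(A,a,R)
state=A head=3 tape=aaa[c]bc__   (A,c)→(B,b,L)
state=B head=2 tape=aa[a]bbc__   (B,a)→(A,a,L)
state=A head=1 tape=a[a]abbc__   (A,a)→(A,a,R)
state=A head=2 tape=aa[a]bbc__   (A,a)→(A,a,R)
state=A head=3 tape=aaa[b]bc__   (A,b)→(A,a,L)
state=A head=2 tape=aa[a]abc__   (A,a)→(A,a,R)
state=A head=3 tape=aaa[a]bc__   (A,a)→(A,a,R)
state=A head=4 tape=aaaa[b]c__   (A,b)→(A,a,L)
state=A head=3 tape=aaa[a]ac__   (A,a)→(A,a,R)
state=A head=4 tape=aaaa[a]c__   (A,a)→(A,a,R)
state=A head=5 tape=aaaaa[c]__   (A,c)→(B,b,L)
state=B head=4 tape=aaaa[a]b__   (B,a)→(A,a,L)
state=A head=3 tape=aaa[a]ab__   (A,a)→(A,a,R)
state=A head=4 tape=aaaa[a]b__   (A,a)→(A,a,R)
state=A head=5 tape=aaaaa[b]__   (A,b)→(A,a,L)
state=A head=4 tape=aaaa[a]a__   (A,a)→(A,a,R)
state=A head=5 tape=aaaaa[a]__   (A,a)→(A,a,R)
state=A head=6 tape=aaaaaa[_]_   (A,_)→(H,c,R)
state=H head=7 tape=aaaaaac[_]
At halt the head is at cell 7.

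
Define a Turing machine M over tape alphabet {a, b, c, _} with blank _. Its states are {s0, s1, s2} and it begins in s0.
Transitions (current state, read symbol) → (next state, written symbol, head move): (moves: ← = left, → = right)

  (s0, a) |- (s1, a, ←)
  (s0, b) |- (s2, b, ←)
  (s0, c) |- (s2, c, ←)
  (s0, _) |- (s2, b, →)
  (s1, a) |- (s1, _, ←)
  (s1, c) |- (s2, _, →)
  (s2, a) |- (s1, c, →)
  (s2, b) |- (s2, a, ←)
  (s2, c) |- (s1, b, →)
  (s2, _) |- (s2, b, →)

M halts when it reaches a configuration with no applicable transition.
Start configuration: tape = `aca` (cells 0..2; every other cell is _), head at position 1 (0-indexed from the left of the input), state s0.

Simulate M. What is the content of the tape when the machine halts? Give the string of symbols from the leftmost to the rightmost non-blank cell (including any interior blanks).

s0 | a[c]a_   read c → write c, move ←, go to s2
s2 | [a]ca_   read a → write c, move →, go to s1
s1 | c[c]a_   read c → write _, move →, go to s2
s2 | c_[a]_   read a → write c, move →, go to s1
s1 | c_c[_]
The non-blank tape span at halt is c_c.

c_c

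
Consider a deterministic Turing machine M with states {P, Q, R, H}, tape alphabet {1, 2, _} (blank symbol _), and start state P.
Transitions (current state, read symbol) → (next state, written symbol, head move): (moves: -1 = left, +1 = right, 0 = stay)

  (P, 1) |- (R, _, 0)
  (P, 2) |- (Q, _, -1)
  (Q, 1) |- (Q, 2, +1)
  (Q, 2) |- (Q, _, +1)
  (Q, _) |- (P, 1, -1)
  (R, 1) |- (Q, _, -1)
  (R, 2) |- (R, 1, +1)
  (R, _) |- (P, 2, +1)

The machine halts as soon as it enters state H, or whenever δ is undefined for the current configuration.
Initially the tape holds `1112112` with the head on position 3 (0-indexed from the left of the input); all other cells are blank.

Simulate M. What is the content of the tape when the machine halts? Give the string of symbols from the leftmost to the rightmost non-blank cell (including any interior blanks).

state=P head=3 tape=__111[2]112   (P,2)→(Q,_,-1)
state=Q head=2 tape=__11[1]_112   (Q,1)→(Q,2,+1)
state=Q head=3 tape=__112[_]112   (Q,_)→(P,1,-1)
state=P head=2 tape=__11[2]1112   (P,2)→(Q,_,-1)
state=Q head=1 tape=__1[1]_1112   (Q,1)→(Q,2,+1)
state=Q head=2 tape=__12[_]1112   (Q,_)→(P,1,-1)
state=P head=1 tape=__1[2]11112   (P,2)→(Q,_,-1)
state=Q head=0 tape=__[1]_11112   (Q,1)→(Q,2,+1)
state=Q head=1 tape=__2[_]11112   (Q,_)→(P,1,-1)
state=P head=0 tape=__[2]111112   (P,2)→(Q,_,-1)
state=Q head=-1 tape=_[_]_111112   (Q,_)→(P,1,-1)
state=P head=-2 tape=[_]1_111112
The non-blank tape span at halt is 1_111112.

1_111112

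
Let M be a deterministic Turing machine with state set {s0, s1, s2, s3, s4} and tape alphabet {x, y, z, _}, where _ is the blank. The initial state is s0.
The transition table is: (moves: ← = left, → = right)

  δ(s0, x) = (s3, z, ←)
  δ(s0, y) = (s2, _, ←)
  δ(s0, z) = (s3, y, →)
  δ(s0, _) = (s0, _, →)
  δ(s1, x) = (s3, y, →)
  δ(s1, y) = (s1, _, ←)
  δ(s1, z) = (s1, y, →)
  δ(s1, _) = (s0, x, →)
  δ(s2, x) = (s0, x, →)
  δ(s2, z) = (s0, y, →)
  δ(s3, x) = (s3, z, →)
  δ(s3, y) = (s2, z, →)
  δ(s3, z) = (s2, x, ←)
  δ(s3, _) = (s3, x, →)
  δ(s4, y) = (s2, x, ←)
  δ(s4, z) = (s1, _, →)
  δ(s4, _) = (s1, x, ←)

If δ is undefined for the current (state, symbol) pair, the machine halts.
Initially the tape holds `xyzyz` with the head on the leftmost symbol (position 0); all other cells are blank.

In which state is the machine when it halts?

s2

s0 | _[x]yzyz   read x → write z, move ←, go to s3
s3 | [_]zyzyz   read _ → write x, move →, go to s3
s3 | x[z]yzyz   read z → write x, move ←, go to s2
s2 | [x]xyzyz   read x → write x, move →, go to s0
s0 | x[x]yzyz   read x → write z, move ←, go to s3
s3 | [x]zyzyz   read x → write z, move →, go to s3
s3 | z[z]yzyz   read z → write x, move ←, go to s2
s2 | [z]xyzyz   read z → write y, move →, go to s0
s0 | y[x]yzyz   read x → write z, move ←, go to s3
s3 | [y]zyzyz   read y → write z, move →, go to s2
s2 | z[z]yzyz   read z → write y, move →, go to s0
s0 | zy[y]zyz   read y → write _, move ←, go to s2
s2 | z[y]_zyz
No transition is defined for (s2, y); M halts in state s2.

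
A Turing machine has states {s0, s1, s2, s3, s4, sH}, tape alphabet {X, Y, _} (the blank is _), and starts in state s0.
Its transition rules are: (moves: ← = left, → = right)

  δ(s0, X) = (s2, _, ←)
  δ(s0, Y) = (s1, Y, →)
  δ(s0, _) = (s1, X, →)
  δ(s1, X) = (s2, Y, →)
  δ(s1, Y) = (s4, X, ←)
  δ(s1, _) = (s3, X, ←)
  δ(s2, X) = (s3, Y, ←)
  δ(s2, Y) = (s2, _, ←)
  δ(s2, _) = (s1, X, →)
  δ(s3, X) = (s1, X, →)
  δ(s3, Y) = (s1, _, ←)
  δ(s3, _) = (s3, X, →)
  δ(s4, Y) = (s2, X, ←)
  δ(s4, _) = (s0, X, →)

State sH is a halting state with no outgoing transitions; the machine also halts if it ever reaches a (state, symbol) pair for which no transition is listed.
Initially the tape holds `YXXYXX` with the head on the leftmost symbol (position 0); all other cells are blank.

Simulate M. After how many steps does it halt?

state=s0 head=0 tape=__[Y]XXYXX   (s0,Y)→(s1,Y,→)
state=s1 head=1 tape=__Y[X]XYXX   (s1,X)→(s2,Y,→)
state=s2 head=2 tape=__YY[X]YXX   (s2,X)→(s3,Y,←)
state=s3 head=1 tape=__Y[Y]YYXX   (s3,Y)→(s1,_,←)
state=s1 head=0 tape=__[Y]_YYXX   (s1,Y)→(s4,X,←)
state=s4 head=-1 tape=_[_]X_YYXX   (s4,_)→(s0,X,→)
state=s0 head=0 tape=_X[X]_YYXX   (s0,X)→(s2,_,←)
state=s2 head=-1 tape=_[X]__YYXX   (s2,X)→(s3,Y,←)
state=s3 head=-2 tape=[_]Y__YYXX   (s3,_)→(s3,X,→)
state=s3 head=-1 tape=X[Y]__YYXX   (s3,Y)→(s1,_,←)
state=s1 head=-2 tape=[X]___YYXX   (s1,X)→(s2,Y,→)
state=s2 head=-1 tape=Y[_]__YYXX   (s2,_)→(s1,X,→)
state=s1 head=0 tape=YX[_]_YYXX   (s1,_)→(s3,X,←)
state=s3 head=-1 tape=Y[X]X_YYXX   (s3,X)→(s1,X,→)
state=s1 head=0 tape=YX[X]_YYXX   (s1,X)→(s2,Y,→)
state=s2 head=1 tape=YXY[_]YYXX   (s2,_)→(s1,X,→)
state=s1 head=2 tape=YXYX[Y]YXX   (s1,Y)→(s4,X,←)
state=s4 head=1 tape=YXY[X]XYXX
M halts after 17 transitions.

17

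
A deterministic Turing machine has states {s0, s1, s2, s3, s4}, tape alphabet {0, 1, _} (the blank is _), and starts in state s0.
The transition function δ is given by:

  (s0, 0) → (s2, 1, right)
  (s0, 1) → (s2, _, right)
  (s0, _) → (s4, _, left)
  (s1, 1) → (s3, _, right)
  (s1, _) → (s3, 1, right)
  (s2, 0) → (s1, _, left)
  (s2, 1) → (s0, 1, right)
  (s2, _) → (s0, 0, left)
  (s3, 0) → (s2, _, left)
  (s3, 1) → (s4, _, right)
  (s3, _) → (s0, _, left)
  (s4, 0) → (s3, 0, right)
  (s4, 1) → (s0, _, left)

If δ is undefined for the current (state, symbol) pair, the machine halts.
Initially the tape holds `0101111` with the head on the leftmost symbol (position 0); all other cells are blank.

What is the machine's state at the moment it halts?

s4

s0 | _[0]101111_   read 0 → write 1, move right, go to s2
s2 | _1[1]01111_   read 1 → write 1, move right, go to s0
s0 | _11[0]1111_   read 0 → write 1, move right, go to s2
s2 | _111[1]111_   read 1 → write 1, move right, go to s0
s0 | _1111[1]11_   read 1 → write _, move right, go to s2
s2 | _1111_[1]1_   read 1 → write 1, move right, go to s0
s0 | _1111_1[1]_   read 1 → write _, move right, go to s2
s2 | _1111_1_[_]   read _ → write 0, move left, go to s0
s0 | _1111_1[_]0   read _ → write _, move left, go to s4
s4 | _1111_[1]_0   read 1 → write _, move left, go to s0
s0 | _1111[_]__0   read _ → write _, move left, go to s4
s4 | _111[1]___0   read 1 → write _, move left, go to s0
s0 | _11[1]____0   read 1 → write _, move right, go to s2
s2 | _11_[_]___0   read _ → write 0, move left, go to s0
s0 | _11[_]0___0   read _ → write _, move left, go to s4
s4 | _1[1]_0___0   read 1 → write _, move left, go to s0
s0 | _[1]__0___0   read 1 → write _, move right, go to s2
s2 | __[_]_0___0   read _ → write 0, move left, go to s0
s0 | _[_]0_0___0   read _ → write _, move left, go to s4
s4 | [_]_0_0___0
No transition is defined for (s4, _); M halts in state s4.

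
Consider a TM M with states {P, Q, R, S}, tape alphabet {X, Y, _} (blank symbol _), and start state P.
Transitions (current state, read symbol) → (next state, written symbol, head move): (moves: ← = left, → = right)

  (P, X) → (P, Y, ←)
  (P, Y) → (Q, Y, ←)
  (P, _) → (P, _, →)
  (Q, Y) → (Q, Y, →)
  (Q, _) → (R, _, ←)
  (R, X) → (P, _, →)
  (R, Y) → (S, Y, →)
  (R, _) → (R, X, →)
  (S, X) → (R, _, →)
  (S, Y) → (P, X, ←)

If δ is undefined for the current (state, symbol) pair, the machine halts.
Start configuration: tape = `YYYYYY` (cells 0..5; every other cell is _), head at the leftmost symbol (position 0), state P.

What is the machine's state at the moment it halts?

Q

P | __[Y]YYYYY   read Y → write Y, move ←, go to Q
Q | _[_]YYYYYY   read _ → write _, move ←, go to R
R | [_]_YYYYYY   read _ → write X, move →, go to R
R | X[_]YYYYYY   read _ → write X, move →, go to R
R | XX[Y]YYYYY   read Y → write Y, move →, go to S
S | XXY[Y]YYYY   read Y → write X, move ←, go to P
P | XX[Y]XYYYY   read Y → write Y, move ←, go to Q
Q | X[X]YXYYYY
No transition is defined for (Q, X); M halts in state Q.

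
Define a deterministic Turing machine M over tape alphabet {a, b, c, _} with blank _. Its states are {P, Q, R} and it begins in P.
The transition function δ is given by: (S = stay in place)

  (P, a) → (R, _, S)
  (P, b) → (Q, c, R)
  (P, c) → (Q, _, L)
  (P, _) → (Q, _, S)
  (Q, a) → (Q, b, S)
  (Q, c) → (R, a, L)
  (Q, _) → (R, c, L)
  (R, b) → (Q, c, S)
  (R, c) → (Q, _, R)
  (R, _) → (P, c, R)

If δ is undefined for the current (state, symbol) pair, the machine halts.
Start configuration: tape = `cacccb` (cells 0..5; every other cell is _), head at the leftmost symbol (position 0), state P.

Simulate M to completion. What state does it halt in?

P | ___[c]acccb   read c → write _, move L, go to Q
Q | __[_]_acccb   read _ → write c, move L, go to R
R | _[_]c_acccb   read _ → write c, move R, go to P
P | _c[c]_acccb   read c → write _, move L, go to Q
Q | _[c]__acccb   read c → write a, move L, go to R
R | [_]a__acccb   read _ → write c, move R, go to P
P | c[a]__acccb   read a → write _, move S, go to R
R | c[_]__acccb   read _ → write c, move R, go to P
P | cc[_]_acccb   read _ → write _, move S, go to Q
Q | cc[_]_acccb   read _ → write c, move L, go to R
R | c[c]c_acccb   read c → write _, move R, go to Q
Q | c_[c]_acccb   read c → write a, move L, go to R
R | c[_]a_acccb   read _ → write c, move R, go to P
P | cc[a]_acccb   read a → write _, move S, go to R
R | cc[_]_acccb   read _ → write c, move R, go to P
P | ccc[_]acccb   read _ → write _, move S, go to Q
Q | ccc[_]acccb   read _ → write c, move L, go to R
R | cc[c]cacccb   read c → write _, move R, go to Q
Q | cc_[c]acccb   read c → write a, move L, go to R
R | cc[_]aacccb   read _ → write c, move R, go to P
P | ccc[a]acccb   read a → write _, move S, go to R
R | ccc[_]acccb   read _ → write c, move R, go to P
P | cccc[a]cccb   read a → write _, move S, go to R
R | cccc[_]cccb   read _ → write c, move R, go to P
P | ccccc[c]ccb   read c → write _, move L, go to Q
Q | cccc[c]_ccb   read c → write a, move L, go to R
R | ccc[c]a_ccb   read c → write _, move R, go to Q
Q | ccc_[a]_ccb   read a → write b, move S, go to Q
Q | ccc_[b]_ccb
No transition is defined for (Q, b); M halts in state Q.

Q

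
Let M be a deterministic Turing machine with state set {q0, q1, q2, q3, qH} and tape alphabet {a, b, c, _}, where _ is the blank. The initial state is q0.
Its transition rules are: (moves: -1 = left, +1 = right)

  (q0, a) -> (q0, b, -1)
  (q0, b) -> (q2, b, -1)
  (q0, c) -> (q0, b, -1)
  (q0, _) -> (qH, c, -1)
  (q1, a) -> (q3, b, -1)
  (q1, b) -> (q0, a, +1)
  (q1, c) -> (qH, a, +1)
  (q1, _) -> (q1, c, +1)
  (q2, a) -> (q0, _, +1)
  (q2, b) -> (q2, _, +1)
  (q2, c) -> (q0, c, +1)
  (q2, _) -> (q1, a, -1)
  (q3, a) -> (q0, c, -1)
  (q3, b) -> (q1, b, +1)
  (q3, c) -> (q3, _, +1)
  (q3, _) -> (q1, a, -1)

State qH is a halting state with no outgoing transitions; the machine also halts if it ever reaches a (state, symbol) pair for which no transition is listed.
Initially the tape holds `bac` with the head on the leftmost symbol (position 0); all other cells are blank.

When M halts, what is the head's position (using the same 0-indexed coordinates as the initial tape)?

q0 | ____[b]ac   read b → write b, move -1, go to q2
q2 | ___[_]bac   read _ → write a, move -1, go to q1
q1 | __[_]abac   read _ → write c, move +1, go to q1
q1 | __c[a]bac   read a → write b, move -1, go to q3
q3 | __[c]bbac   read c → write _, move +1, go to q3
q3 | ___[b]bac   read b → write b, move +1, go to q1
q1 | ___b[b]ac   read b → write a, move +1, go to q0
q0 | ___ba[a]c   read a → write b, move -1, go to q0
q0 | ___b[a]bc   read a → write b, move -1, go to q0
q0 | ___[b]bbc   read b → write b, move -1, go to q2
q2 | __[_]bbbc   read _ → write a, move -1, go to q1
q1 | _[_]abbbc   read _ → write c, move +1, go to q1
q1 | _c[a]bbbc   read a → write b, move -1, go to q3
q3 | _[c]bbbbc   read c → write _, move +1, go to q3
q3 | __[b]bbbc   read b → write b, move +1, go to q1
q1 | __b[b]bbc   read b → write a, move +1, go to q0
q0 | __ba[b]bc   read b → write b, move -1, go to q2
q2 | __b[a]bbc   read a → write _, move +1, go to q0
q0 | __b_[b]bc   read b → write b, move -1, go to q2
q2 | __b[_]bbc   read _ → write a, move -1, go to q1
q1 | __[b]abbc   read b → write a, move +1, go to q0
q0 | __a[a]bbc   read a → write b, move -1, go to q0
q0 | __[a]bbbc   read a → write b, move -1, go to q0
q0 | _[_]bbbbc   read _ → write c, move -1, go to qH
qH | [_]cbbbbc
At halt the head is at cell -4.

-4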